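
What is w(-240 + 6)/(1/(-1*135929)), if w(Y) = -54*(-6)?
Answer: -44040996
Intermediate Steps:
w(Y) = 324
w(-240 + 6)/(1/(-1*135929)) = 324/(1/(-1*135929)) = 324/(1/(-135929)) = 324/(-1/135929) = 324*(-135929) = -44040996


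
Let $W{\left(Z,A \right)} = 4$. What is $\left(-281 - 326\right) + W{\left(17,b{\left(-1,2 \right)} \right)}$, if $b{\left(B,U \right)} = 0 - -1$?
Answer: $-603$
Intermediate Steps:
$b{\left(B,U \right)} = 1$ ($b{\left(B,U \right)} = 0 + 1 = 1$)
$\left(-281 - 326\right) + W{\left(17,b{\left(-1,2 \right)} \right)} = \left(-281 - 326\right) + 4 = -607 + 4 = -603$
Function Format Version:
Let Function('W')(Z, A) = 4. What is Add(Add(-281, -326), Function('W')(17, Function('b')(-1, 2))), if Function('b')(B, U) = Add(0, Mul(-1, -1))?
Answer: -603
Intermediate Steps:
Function('b')(B, U) = 1 (Function('b')(B, U) = Add(0, 1) = 1)
Add(Add(-281, -326), Function('W')(17, Function('b')(-1, 2))) = Add(Add(-281, -326), 4) = Add(-607, 4) = -603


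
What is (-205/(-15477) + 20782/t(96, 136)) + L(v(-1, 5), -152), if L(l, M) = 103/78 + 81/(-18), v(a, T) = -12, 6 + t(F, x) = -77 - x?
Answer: -480097039/4895891 ≈ -98.061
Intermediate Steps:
t(F, x) = -83 - x (t(F, x) = -6 + (-77 - x) = -83 - x)
L(l, M) = -124/39 (L(l, M) = 103*(1/78) + 81*(-1/18) = 103/78 - 9/2 = -124/39)
(-205/(-15477) + 20782/t(96, 136)) + L(v(-1, 5), -152) = (-205/(-15477) + 20782/(-83 - 1*136)) - 124/39 = (-205*(-1/15477) + 20782/(-83 - 136)) - 124/39 = (205/15477 + 20782/(-219)) - 124/39 = (205/15477 + 20782*(-1/219)) - 124/39 = (205/15477 - 20782/219) - 124/39 = -107199373/1129821 - 124/39 = -480097039/4895891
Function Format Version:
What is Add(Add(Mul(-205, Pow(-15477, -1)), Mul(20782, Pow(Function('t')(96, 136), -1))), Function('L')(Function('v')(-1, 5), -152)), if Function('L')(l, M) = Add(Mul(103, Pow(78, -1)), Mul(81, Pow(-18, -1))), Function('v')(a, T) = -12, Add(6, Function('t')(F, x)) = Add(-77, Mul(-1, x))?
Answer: Rational(-480097039, 4895891) ≈ -98.061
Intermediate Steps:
Function('t')(F, x) = Add(-83, Mul(-1, x)) (Function('t')(F, x) = Add(-6, Add(-77, Mul(-1, x))) = Add(-83, Mul(-1, x)))
Function('L')(l, M) = Rational(-124, 39) (Function('L')(l, M) = Add(Mul(103, Rational(1, 78)), Mul(81, Rational(-1, 18))) = Add(Rational(103, 78), Rational(-9, 2)) = Rational(-124, 39))
Add(Add(Mul(-205, Pow(-15477, -1)), Mul(20782, Pow(Function('t')(96, 136), -1))), Function('L')(Function('v')(-1, 5), -152)) = Add(Add(Mul(-205, Pow(-15477, -1)), Mul(20782, Pow(Add(-83, Mul(-1, 136)), -1))), Rational(-124, 39)) = Add(Add(Mul(-205, Rational(-1, 15477)), Mul(20782, Pow(Add(-83, -136), -1))), Rational(-124, 39)) = Add(Add(Rational(205, 15477), Mul(20782, Pow(-219, -1))), Rational(-124, 39)) = Add(Add(Rational(205, 15477), Mul(20782, Rational(-1, 219))), Rational(-124, 39)) = Add(Add(Rational(205, 15477), Rational(-20782, 219)), Rational(-124, 39)) = Add(Rational(-107199373, 1129821), Rational(-124, 39)) = Rational(-480097039, 4895891)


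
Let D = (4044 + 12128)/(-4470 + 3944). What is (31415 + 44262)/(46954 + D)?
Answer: 19903051/12340816 ≈ 1.6128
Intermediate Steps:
D = -8086/263 (D = 16172/(-526) = 16172*(-1/526) = -8086/263 ≈ -30.745)
(31415 + 44262)/(46954 + D) = (31415 + 44262)/(46954 - 8086/263) = 75677/(12340816/263) = 75677*(263/12340816) = 19903051/12340816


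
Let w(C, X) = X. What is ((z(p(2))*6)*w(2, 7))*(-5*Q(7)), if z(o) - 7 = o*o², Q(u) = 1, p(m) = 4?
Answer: -14910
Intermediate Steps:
z(o) = 7 + o³ (z(o) = 7 + o*o² = 7 + o³)
((z(p(2))*6)*w(2, 7))*(-5*Q(7)) = (((7 + 4³)*6)*7)*(-5*1) = (((7 + 64)*6)*7)*(-5) = ((71*6)*7)*(-5) = (426*7)*(-5) = 2982*(-5) = -14910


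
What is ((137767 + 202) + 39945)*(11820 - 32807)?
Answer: -3733881118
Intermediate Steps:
((137767 + 202) + 39945)*(11820 - 32807) = (137969 + 39945)*(-20987) = 177914*(-20987) = -3733881118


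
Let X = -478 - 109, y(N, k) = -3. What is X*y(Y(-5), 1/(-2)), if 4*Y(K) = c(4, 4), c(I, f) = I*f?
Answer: 1761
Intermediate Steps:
Y(K) = 4 (Y(K) = (4*4)/4 = (¼)*16 = 4)
X = -587
X*y(Y(-5), 1/(-2)) = -587*(-3) = 1761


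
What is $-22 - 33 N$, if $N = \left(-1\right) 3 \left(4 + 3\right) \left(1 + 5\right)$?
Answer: $4136$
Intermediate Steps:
$N = -126$ ($N = - 3 \cdot 7 \cdot 6 = \left(-3\right) 42 = -126$)
$-22 - 33 N = -22 - -4158 = -22 + 4158 = 4136$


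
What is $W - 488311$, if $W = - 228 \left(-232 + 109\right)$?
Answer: $-460267$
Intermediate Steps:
$W = 28044$ ($W = \left(-228\right) \left(-123\right) = 28044$)
$W - 488311 = 28044 - 488311 = -460267$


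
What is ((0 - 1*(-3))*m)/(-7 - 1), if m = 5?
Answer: -15/8 ≈ -1.8750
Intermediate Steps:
((0 - 1*(-3))*m)/(-7 - 1) = ((0 - 1*(-3))*5)/(-7 - 1) = ((0 + 3)*5)/(-8) = (3*5)*(-1/8) = 15*(-1/8) = -15/8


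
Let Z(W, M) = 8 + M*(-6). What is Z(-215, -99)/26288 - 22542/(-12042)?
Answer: 49986115/26380008 ≈ 1.8948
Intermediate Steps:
Z(W, M) = 8 - 6*M
Z(-215, -99)/26288 - 22542/(-12042) = (8 - 6*(-99))/26288 - 22542/(-12042) = (8 + 594)*(1/26288) - 22542*(-1/12042) = 602*(1/26288) + 3757/2007 = 301/13144 + 3757/2007 = 49986115/26380008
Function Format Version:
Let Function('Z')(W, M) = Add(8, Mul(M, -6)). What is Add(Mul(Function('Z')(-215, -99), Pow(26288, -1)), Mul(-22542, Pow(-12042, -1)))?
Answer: Rational(49986115, 26380008) ≈ 1.8948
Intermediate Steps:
Function('Z')(W, M) = Add(8, Mul(-6, M))
Add(Mul(Function('Z')(-215, -99), Pow(26288, -1)), Mul(-22542, Pow(-12042, -1))) = Add(Mul(Add(8, Mul(-6, -99)), Pow(26288, -1)), Mul(-22542, Pow(-12042, -1))) = Add(Mul(Add(8, 594), Rational(1, 26288)), Mul(-22542, Rational(-1, 12042))) = Add(Mul(602, Rational(1, 26288)), Rational(3757, 2007)) = Add(Rational(301, 13144), Rational(3757, 2007)) = Rational(49986115, 26380008)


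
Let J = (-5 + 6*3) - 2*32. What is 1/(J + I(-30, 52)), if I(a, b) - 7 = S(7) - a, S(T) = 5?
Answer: -⅑ ≈ -0.11111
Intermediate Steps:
I(a, b) = 12 - a (I(a, b) = 7 + (5 - a) = 12 - a)
J = -51 (J = (-5 + 18) - 64 = 13 - 64 = -51)
1/(J + I(-30, 52)) = 1/(-51 + (12 - 1*(-30))) = 1/(-51 + (12 + 30)) = 1/(-51 + 42) = 1/(-9) = -⅑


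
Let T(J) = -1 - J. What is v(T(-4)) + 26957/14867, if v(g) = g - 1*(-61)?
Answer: 978445/14867 ≈ 65.813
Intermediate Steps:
v(g) = 61 + g (v(g) = g + 61 = 61 + g)
v(T(-4)) + 26957/14867 = (61 + (-1 - 1*(-4))) + 26957/14867 = (61 + (-1 + 4)) + 26957*(1/14867) = (61 + 3) + 26957/14867 = 64 + 26957/14867 = 978445/14867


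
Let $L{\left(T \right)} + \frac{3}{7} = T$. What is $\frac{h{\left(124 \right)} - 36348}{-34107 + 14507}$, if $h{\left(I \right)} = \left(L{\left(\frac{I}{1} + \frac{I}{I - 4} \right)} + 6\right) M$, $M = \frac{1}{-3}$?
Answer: $\frac{22926667}{12348000} \approx 1.8567$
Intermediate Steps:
$M = - \frac{1}{3} \approx -0.33333$
$L{\left(T \right)} = - \frac{3}{7} + T$
$h{\left(I \right)} = - \frac{13}{7} - \frac{I}{3} - \frac{I}{3 \left(-4 + I\right)}$ ($h{\left(I \right)} = \left(\left(- \frac{3}{7} + \left(\frac{I}{1} + \frac{I}{I - 4}\right)\right) + 6\right) \left(- \frac{1}{3}\right) = \left(\left(- \frac{3}{7} + \left(I 1 + \frac{I}{I - 4}\right)\right) + 6\right) \left(- \frac{1}{3}\right) = \left(\left(- \frac{3}{7} + \left(I + \frac{I}{-4 + I}\right)\right) + 6\right) \left(- \frac{1}{3}\right) = \left(\left(- \frac{3}{7} + I + \frac{I}{-4 + I}\right) + 6\right) \left(- \frac{1}{3}\right) = \left(\frac{39}{7} + I + \frac{I}{-4 + I}\right) \left(- \frac{1}{3}\right) = - \frac{13}{7} - \frac{I}{3} - \frac{I}{3 \left(-4 + I\right)}$)
$\frac{h{\left(124 \right)} - 36348}{-34107 + 14507} = \frac{\frac{156 - 2232 - 7 \cdot 124^{2}}{21 \left(-4 + 124\right)} - 36348}{-34107 + 14507} = \frac{\frac{156 - 2232 - 107632}{21 \cdot 120} - 36348}{-19600} = \left(\frac{1}{21} \cdot \frac{1}{120} \left(156 - 2232 - 107632\right) - 36348\right) \left(- \frac{1}{19600}\right) = \left(\frac{1}{21} \cdot \frac{1}{120} \left(-109708\right) - 36348\right) \left(- \frac{1}{19600}\right) = \left(- \frac{27427}{630} - 36348\right) \left(- \frac{1}{19600}\right) = \left(- \frac{22926667}{630}\right) \left(- \frac{1}{19600}\right) = \frac{22926667}{12348000}$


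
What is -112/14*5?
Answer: -40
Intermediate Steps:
-112/14*5 = -7*8/7*5 = -8*5 = -40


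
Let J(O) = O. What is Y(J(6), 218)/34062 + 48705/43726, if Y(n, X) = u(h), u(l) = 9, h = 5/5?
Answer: 138281937/124116251 ≈ 1.1141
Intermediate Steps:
h = 1 (h = 5*(⅕) = 1)
Y(n, X) = 9
Y(J(6), 218)/34062 + 48705/43726 = 9/34062 + 48705/43726 = 9*(1/34062) + 48705*(1/43726) = 3/11354 + 48705/43726 = 138281937/124116251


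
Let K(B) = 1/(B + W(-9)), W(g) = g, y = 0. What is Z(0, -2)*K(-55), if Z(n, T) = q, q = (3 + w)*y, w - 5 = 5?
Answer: 0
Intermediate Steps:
w = 10 (w = 5 + 5 = 10)
K(B) = 1/(-9 + B) (K(B) = 1/(B - 9) = 1/(-9 + B))
q = 0 (q = (3 + 10)*0 = 13*0 = 0)
Z(n, T) = 0
Z(0, -2)*K(-55) = 0/(-9 - 55) = 0/(-64) = 0*(-1/64) = 0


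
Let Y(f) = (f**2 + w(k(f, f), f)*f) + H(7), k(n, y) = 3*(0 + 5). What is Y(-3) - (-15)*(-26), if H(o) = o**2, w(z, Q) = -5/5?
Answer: -329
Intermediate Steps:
k(n, y) = 15 (k(n, y) = 3*5 = 15)
w(z, Q) = -1 (w(z, Q) = -5*1/5 = -1)
Y(f) = 49 + f**2 - f (Y(f) = (f**2 - f) + 7**2 = (f**2 - f) + 49 = 49 + f**2 - f)
Y(-3) - (-15)*(-26) = (49 + (-3)**2 - 1*(-3)) - (-15)*(-26) = (49 + 9 + 3) - 1*390 = 61 - 390 = -329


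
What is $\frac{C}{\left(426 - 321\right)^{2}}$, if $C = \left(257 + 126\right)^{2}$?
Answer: $\frac{146689}{11025} \approx 13.305$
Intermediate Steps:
$C = 146689$ ($C = 383^{2} = 146689$)
$\frac{C}{\left(426 - 321\right)^{2}} = \frac{146689}{\left(426 - 321\right)^{2}} = \frac{146689}{105^{2}} = \frac{146689}{11025}$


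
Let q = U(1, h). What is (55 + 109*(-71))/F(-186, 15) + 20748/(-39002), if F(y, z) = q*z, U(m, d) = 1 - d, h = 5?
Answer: 37305811/292515 ≈ 127.53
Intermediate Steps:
q = -4 (q = 1 - 1*5 = 1 - 5 = -4)
F(y, z) = -4*z
(55 + 109*(-71))/F(-186, 15) + 20748/(-39002) = (55 + 109*(-71))/((-4*15)) + 20748/(-39002) = (55 - 7739)/(-60) + 20748*(-1/39002) = -7684*(-1/60) - 10374/19501 = 1921/15 - 10374/19501 = 37305811/292515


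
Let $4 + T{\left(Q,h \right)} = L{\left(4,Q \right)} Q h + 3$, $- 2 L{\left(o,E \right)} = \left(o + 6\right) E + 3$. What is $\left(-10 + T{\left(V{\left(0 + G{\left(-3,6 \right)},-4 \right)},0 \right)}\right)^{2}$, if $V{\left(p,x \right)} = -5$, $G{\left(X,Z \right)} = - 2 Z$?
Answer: $121$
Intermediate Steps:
$L{\left(o,E \right)} = - \frac{3}{2} - \frac{E \left(6 + o\right)}{2}$ ($L{\left(o,E \right)} = - \frac{\left(o + 6\right) E + 3}{2} = - \frac{\left(6 + o\right) E + 3}{2} = - \frac{E \left(6 + o\right) + 3}{2} = - \frac{3 + E \left(6 + o\right)}{2} = - \frac{3}{2} - \frac{E \left(6 + o\right)}{2}$)
$T{\left(Q,h \right)} = -1 + Q h \left(- \frac{3}{2} - 5 Q\right)$ ($T{\left(Q,h \right)} = -4 + \left(\left(- \frac{3}{2} - 3 Q - \frac{1}{2} Q 4\right) Q h + 3\right) = -4 + \left(\left(- \frac{3}{2} - 3 Q - 2 Q\right) Q h + 3\right) = -4 + \left(\left(- \frac{3}{2} - 5 Q\right) Q h + 3\right) = -4 + \left(Q \left(- \frac{3}{2} - 5 Q\right) h + 3\right) = -4 + \left(Q h \left(- \frac{3}{2} - 5 Q\right) + 3\right) = -4 + \left(3 + Q h \left(- \frac{3}{2} - 5 Q\right)\right) = -1 + Q h \left(- \frac{3}{2} - 5 Q\right)$)
$\left(-10 + T{\left(V{\left(0 + G{\left(-3,6 \right)},-4 \right)},0 \right)}\right)^{2} = \left(-10 - \left(1 - 0 \left(3 + 10 \left(-5\right)\right)\right)\right)^{2} = \left(-10 - \left(1 - 0 \left(3 - 50\right)\right)\right)^{2} = \left(-10 - \left(1 - 0 \left(-47\right)\right)\right)^{2} = \left(-10 + \left(-1 + 0\right)\right)^{2} = \left(-10 - 1\right)^{2} = \left(-11\right)^{2} = 121$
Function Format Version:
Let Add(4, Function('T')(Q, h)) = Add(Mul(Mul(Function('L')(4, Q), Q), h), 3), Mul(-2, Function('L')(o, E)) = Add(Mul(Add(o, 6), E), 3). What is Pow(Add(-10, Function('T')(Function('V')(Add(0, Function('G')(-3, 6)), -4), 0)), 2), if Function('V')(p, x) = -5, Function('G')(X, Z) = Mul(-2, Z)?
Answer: 121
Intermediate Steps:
Function('L')(o, E) = Add(Rational(-3, 2), Mul(Rational(-1, 2), E, Add(6, o))) (Function('L')(o, E) = Mul(Rational(-1, 2), Add(Mul(Add(o, 6), E), 3)) = Mul(Rational(-1, 2), Add(Mul(Add(6, o), E), 3)) = Mul(Rational(-1, 2), Add(Mul(E, Add(6, o)), 3)) = Mul(Rational(-1, 2), Add(3, Mul(E, Add(6, o)))) = Add(Rational(-3, 2), Mul(Rational(-1, 2), E, Add(6, o))))
Function('T')(Q, h) = Add(-1, Mul(Q, h, Add(Rational(-3, 2), Mul(-5, Q)))) (Function('T')(Q, h) = Add(-4, Add(Mul(Mul(Add(Rational(-3, 2), Mul(-3, Q), Mul(Rational(-1, 2), Q, 4)), Q), h), 3)) = Add(-4, Add(Mul(Mul(Add(Rational(-3, 2), Mul(-3, Q), Mul(-2, Q)), Q), h), 3)) = Add(-4, Add(Mul(Mul(Add(Rational(-3, 2), Mul(-5, Q)), Q), h), 3)) = Add(-4, Add(Mul(Mul(Q, Add(Rational(-3, 2), Mul(-5, Q))), h), 3)) = Add(-4, Add(Mul(Q, h, Add(Rational(-3, 2), Mul(-5, Q))), 3)) = Add(-4, Add(3, Mul(Q, h, Add(Rational(-3, 2), Mul(-5, Q))))) = Add(-1, Mul(Q, h, Add(Rational(-3, 2), Mul(-5, Q)))))
Pow(Add(-10, Function('T')(Function('V')(Add(0, Function('G')(-3, 6)), -4), 0)), 2) = Pow(Add(-10, Add(-1, Mul(Rational(-1, 2), -5, 0, Add(3, Mul(10, -5))))), 2) = Pow(Add(-10, Add(-1, Mul(Rational(-1, 2), -5, 0, Add(3, -50)))), 2) = Pow(Add(-10, Add(-1, Mul(Rational(-1, 2), -5, 0, -47))), 2) = Pow(Add(-10, Add(-1, 0)), 2) = Pow(Add(-10, -1), 2) = Pow(-11, 2) = 121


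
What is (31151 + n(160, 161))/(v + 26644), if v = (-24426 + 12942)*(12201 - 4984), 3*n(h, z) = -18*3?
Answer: -31133/82853384 ≈ -0.00037576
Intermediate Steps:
n(h, z) = -18 (n(h, z) = (-18*3)/3 = (1/3)*(-54) = -18)
v = -82880028 (v = -11484*7217 = -82880028)
(31151 + n(160, 161))/(v + 26644) = (31151 - 18)/(-82880028 + 26644) = 31133/(-82853384) = 31133*(-1/82853384) = -31133/82853384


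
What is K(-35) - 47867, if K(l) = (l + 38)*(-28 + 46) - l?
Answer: -47778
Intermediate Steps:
K(l) = 684 + 17*l (K(l) = (38 + l)*18 - l = (684 + 18*l) - l = 684 + 17*l)
K(-35) - 47867 = (684 + 17*(-35)) - 47867 = (684 - 595) - 47867 = 89 - 47867 = -47778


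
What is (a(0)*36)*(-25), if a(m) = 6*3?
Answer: -16200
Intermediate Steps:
a(m) = 18
(a(0)*36)*(-25) = (18*36)*(-25) = 648*(-25) = -16200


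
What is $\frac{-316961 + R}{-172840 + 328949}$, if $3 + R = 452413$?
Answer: $\frac{135449}{156109} \approx 0.86766$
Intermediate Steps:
$R = 452410$ ($R = -3 + 452413 = 452410$)
$\frac{-316961 + R}{-172840 + 328949} = \frac{-316961 + 452410}{-172840 + 328949} = \frac{135449}{156109}$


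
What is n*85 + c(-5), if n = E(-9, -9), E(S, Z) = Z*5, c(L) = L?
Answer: -3830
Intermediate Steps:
E(S, Z) = 5*Z
n = -45 (n = 5*(-9) = -45)
n*85 + c(-5) = -45*85 - 5 = -3825 - 5 = -3830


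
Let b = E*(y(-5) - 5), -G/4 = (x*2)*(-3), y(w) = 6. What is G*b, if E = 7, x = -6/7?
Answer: -144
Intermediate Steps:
x = -6/7 (x = -6*1/7 = -6/7 ≈ -0.85714)
G = -144/7 (G = -4*(-6/7*2)*(-3) = -(-48)*(-3)/7 = -4*36/7 = -144/7 ≈ -20.571)
b = 7 (b = 7*(6 - 5) = 7*1 = 7)
G*b = -144/7*7 = -144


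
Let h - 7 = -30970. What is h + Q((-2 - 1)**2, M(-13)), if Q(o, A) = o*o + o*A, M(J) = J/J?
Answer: -30873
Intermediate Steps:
M(J) = 1
h = -30963 (h = 7 - 30970 = -30963)
Q(o, A) = o**2 + A*o
h + Q((-2 - 1)**2, M(-13)) = -30963 + (-2 - 1)**2*(1 + (-2 - 1)**2) = -30963 + (-3)**2*(1 + (-3)**2) = -30963 + 9*(1 + 9) = -30963 + 9*10 = -30963 + 90 = -30873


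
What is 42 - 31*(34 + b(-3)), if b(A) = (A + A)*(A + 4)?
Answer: -826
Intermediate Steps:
b(A) = 2*A*(4 + A) (b(A) = (2*A)*(4 + A) = 2*A*(4 + A))
42 - 31*(34 + b(-3)) = 42 - 31*(34 + 2*(-3)*(4 - 3)) = 42 - 31*(34 + 2*(-3)*1) = 42 - 31*(34 - 6) = 42 - 31*28 = 42 - 1*868 = 42 - 868 = -826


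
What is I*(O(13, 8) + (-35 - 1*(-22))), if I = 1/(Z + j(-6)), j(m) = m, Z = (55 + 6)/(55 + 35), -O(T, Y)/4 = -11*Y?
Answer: -30510/479 ≈ -63.695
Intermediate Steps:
O(T, Y) = 44*Y (O(T, Y) = -(-44)*Y = 44*Y)
Z = 61/90 ≈ 0.67778
I = -90/479 (I = 1/(61/90 - 6) = 1/(-479/90) = -90/479 ≈ -0.18789)
I*(O(13, 8) + (-35 - 1*(-22))) = -90*(44*8 + (-35 - 1*(-22)))/479 = -90*(352 + (-35 + 22))/479 = -90*(352 - 13)/479 = -90/479*339 = -30510/479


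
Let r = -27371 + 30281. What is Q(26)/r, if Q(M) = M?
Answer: 13/1455 ≈ 0.0089347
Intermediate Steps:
r = 2910
Q(26)/r = 26/2910 = 26*(1/2910) = 13/1455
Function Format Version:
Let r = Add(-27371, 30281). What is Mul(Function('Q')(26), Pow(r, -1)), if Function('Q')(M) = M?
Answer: Rational(13, 1455) ≈ 0.0089347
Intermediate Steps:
r = 2910
Mul(Function('Q')(26), Pow(r, -1)) = Mul(26, Pow(2910, -1)) = Mul(26, Rational(1, 2910)) = Rational(13, 1455)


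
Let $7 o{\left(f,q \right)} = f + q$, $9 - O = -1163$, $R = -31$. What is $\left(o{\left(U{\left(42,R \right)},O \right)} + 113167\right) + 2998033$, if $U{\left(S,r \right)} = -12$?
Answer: $\frac{21779560}{7} \approx 3.1114 \cdot 10^{6}$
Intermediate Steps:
$O = 1172$ ($O = 9 - -1163 = 9 + 1163 = 1172$)
$o{\left(f,q \right)} = \frac{f}{7} + \frac{q}{7}$ ($o{\left(f,q \right)} = \frac{f + q}{7} = \frac{f}{7} + \frac{q}{7}$)
$\left(o{\left(U{\left(42,R \right)},O \right)} + 113167\right) + 2998033 = \left(\left(\frac{1}{7} \left(-12\right) + \frac{1}{7} \cdot 1172\right) + 113167\right) + 2998033 = \left(\left(- \frac{12}{7} + \frac{1172}{7}\right) + 113167\right) + 2998033 = \left(\frac{1160}{7} + 113167\right) + 2998033 = \frac{793329}{7} + 2998033 = \frac{21779560}{7}$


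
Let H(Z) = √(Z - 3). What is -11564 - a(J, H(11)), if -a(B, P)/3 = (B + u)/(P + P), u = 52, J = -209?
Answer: -11564 - 471*√2/8 ≈ -11647.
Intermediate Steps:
H(Z) = √(-3 + Z)
a(B, P) = -3*(52 + B)/(2*P) (a(B, P) = -3*(B + 52)/(P + P) = -3*(52 + B)/(2*P))
-11564 - a(J, H(11)) = -11564 - 3*(-52 - 1*(-209))/(2*(√(-3 + 11))) = -11564 - 3*(-52 + 209)/(2*(√8)) = -11564 - 3*157/(2*(2*√2)) = -11564 - 3*√2/4*157/2 = -11564 - 471*√2/8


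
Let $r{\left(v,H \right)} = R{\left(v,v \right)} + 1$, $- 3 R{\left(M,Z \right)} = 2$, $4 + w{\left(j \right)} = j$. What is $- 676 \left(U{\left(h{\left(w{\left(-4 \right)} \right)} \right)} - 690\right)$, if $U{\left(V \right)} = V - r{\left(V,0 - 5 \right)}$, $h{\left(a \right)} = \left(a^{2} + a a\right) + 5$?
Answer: $\frac{1130272}{3} \approx 3.7676 \cdot 10^{5}$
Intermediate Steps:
$w{\left(j \right)} = -4 + j$
$R{\left(M,Z \right)} = - \frac{2}{3}$ ($R{\left(M,Z \right)} = \left(- \frac{1}{3}\right) 2 = - \frac{2}{3}$)
$h{\left(a \right)} = 5 + 2 a^{2}$ ($h{\left(a \right)} = \left(a^{2} + a^{2}\right) + 5 = 2 a^{2} + 5 = 5 + 2 a^{2}$)
$r{\left(v,H \right)} = \frac{1}{3}$ ($r{\left(v,H \right)} = - \frac{2}{3} + 1 = \frac{1}{3}$)
$U{\left(V \right)} = - \frac{1}{3} + V$ ($U{\left(V \right)} = V - \frac{1}{3} = - \frac{1}{3} + V$)
$- 676 \left(U{\left(h{\left(w{\left(-4 \right)} \right)} \right)} - 690\right) = - 676 \left(\left(- \frac{1}{3} + \left(5 + 2 \left(-4 - 4\right)^{2}\right)\right) - 690\right) = - 676 \left(\left(- \frac{1}{3} + \left(5 + 2 \left(-8\right)^{2}\right)\right) - 690\right) = - 676 \left(\left(- \frac{1}{3} + \left(5 + 2 \cdot 64\right)\right) - 690\right) = - 676 \left(\left(- \frac{1}{3} + \left(5 + 128\right)\right) - 690\right) = - 676 \left(\left(- \frac{1}{3} + 133\right) - 690\right) = - 676 \left(\frac{398}{3} - 690\right) = \left(-676\right) \left(- \frac{1672}{3}\right) = \frac{1130272}{3}$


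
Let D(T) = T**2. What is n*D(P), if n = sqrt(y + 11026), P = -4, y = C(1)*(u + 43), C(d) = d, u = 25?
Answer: 688*sqrt(6) ≈ 1685.2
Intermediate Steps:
y = 68 (y = 1*(25 + 43) = 1*68 = 68)
n = 43*sqrt(6) (n = sqrt(68 + 11026) = sqrt(11094) = 43*sqrt(6) ≈ 105.33)
n*D(P) = (43*sqrt(6))*(-4)**2 = (43*sqrt(6))*16 = 688*sqrt(6)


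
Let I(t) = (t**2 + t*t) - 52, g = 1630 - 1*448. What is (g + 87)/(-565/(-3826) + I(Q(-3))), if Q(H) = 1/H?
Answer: -43696746/1777831 ≈ -24.579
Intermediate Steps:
g = 1182 (g = 1630 - 448 = 1182)
I(t) = -52 + 2*t**2 (I(t) = (t**2 + t**2) - 52 = 2*t**2 - 52 = -52 + 2*t**2)
(g + 87)/(-565/(-3826) + I(Q(-3))) = (1182 + 87)/(-565/(-3826) + (-52 + 2*(1/(-3))**2)) = 1269/(-565*(-1/3826) + (-52 + 2*(-1/3)**2)) = 1269/(565/3826 + (-52 + 2*(1/9))) = 1269/(565/3826 + (-52 + 2/9)) = 1269/(565/3826 - 466/9) = 1269/(-1777831/34434) = 1269*(-34434/1777831) = -43696746/1777831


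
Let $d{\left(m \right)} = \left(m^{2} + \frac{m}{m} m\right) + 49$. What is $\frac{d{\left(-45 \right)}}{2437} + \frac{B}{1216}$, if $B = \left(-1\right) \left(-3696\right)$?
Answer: $\frac{717151}{185212} \approx 3.8721$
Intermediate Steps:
$B = 3696$
$d{\left(m \right)} = 49 + m + m^{2}$ ($d{\left(m \right)} = \left(m^{2} + 1 m\right) + 49 = \left(m^{2} + m\right) + 49 = \left(m + m^{2}\right) + 49 = 49 + m + m^{2}$)
$\frac{d{\left(-45 \right)}}{2437} + \frac{B}{1216} = \frac{49 - 45 + \left(-45\right)^{2}}{2437} + \frac{3696}{1216} = \left(49 - 45 + 2025\right) \frac{1}{2437} + 3696 \cdot \frac{1}{1216} = 2029 \cdot \frac{1}{2437} + \frac{231}{76} = \frac{2029}{2437} + \frac{231}{76} = \frac{717151}{185212}$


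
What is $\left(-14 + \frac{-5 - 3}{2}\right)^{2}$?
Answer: $324$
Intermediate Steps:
$\left(-14 + \frac{-5 - 3}{2}\right)^{2} = \left(-14 - 4\right)^{2} = \left(-18\right)^{2} = 324$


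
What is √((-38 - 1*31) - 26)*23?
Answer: 23*I*√95 ≈ 224.18*I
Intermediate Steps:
√((-38 - 1*31) - 26)*23 = √((-38 - 31) - 26)*23 = √(-69 - 26)*23 = √(-95)*23 = (I*√95)*23 = 23*I*√95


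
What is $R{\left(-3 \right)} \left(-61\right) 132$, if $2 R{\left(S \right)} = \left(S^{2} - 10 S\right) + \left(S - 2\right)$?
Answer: $-136884$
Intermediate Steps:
$R{\left(S \right)} = -1 + \frac{S^{2}}{2} - \frac{9 S}{2}$ ($R{\left(S \right)} = \frac{\left(S^{2} - 10 S\right) + \left(S - 2\right)}{2} = \frac{\left(S^{2} - 10 S\right) + \left(-2 + S\right)}{2} = \frac{-2 + S^{2} - 9 S}{2} = -1 + \frac{S^{2}}{2} - \frac{9 S}{2}$)
$R{\left(-3 \right)} \left(-61\right) 132 = \left(-1 + \frac{\left(-3\right)^{2}}{2} - - \frac{27}{2}\right) \left(-61\right) 132 = \left(-1 + \frac{1}{2} \cdot 9 + \frac{27}{2}\right) \left(-61\right) 132 = \left(-1 + \frac{9}{2} + \frac{27}{2}\right) \left(-61\right) 132 = 17 \left(-61\right) 132 = \left(-1037\right) 132 = -136884$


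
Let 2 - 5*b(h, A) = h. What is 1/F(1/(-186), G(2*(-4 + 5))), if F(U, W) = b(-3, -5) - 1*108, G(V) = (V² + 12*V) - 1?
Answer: -1/107 ≈ -0.0093458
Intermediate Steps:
b(h, A) = ⅖ - h/5
G(V) = -1 + V² + 12*V
F(U, W) = -107 (F(U, W) = (⅖ - ⅕*(-3)) - 1*108 = (⅖ + ⅗) - 108 = 1 - 108 = -107)
1/F(1/(-186), G(2*(-4 + 5))) = 1/(-107) = -1/107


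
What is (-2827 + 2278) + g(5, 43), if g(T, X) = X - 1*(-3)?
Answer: -503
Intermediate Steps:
g(T, X) = 3 + X (g(T, X) = X + 3 = 3 + X)
(-2827 + 2278) + g(5, 43) = (-2827 + 2278) + (3 + 43) = -549 + 46 = -503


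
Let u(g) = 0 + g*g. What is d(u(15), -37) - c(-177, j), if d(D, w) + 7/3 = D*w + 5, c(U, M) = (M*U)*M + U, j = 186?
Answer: 18346040/3 ≈ 6.1153e+6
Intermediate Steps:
u(g) = g² (u(g) = 0 + g² = g²)
c(U, M) = U + U*M² (c(U, M) = U*M² + U = U + U*M²)
d(D, w) = 8/3 + D*w (d(D, w) = -7/3 + (D*w + 5) = -7/3 + (5 + D*w) = 8/3 + D*w)
d(u(15), -37) - c(-177, j) = (8/3 + 15²*(-37)) - (-177)*(1 + 186²) = (8/3 + 225*(-37)) - (-177)*(1 + 34596) = (8/3 - 8325) - (-177)*34597 = -24967/3 - 1*(-6123669) = -24967/3 + 6123669 = 18346040/3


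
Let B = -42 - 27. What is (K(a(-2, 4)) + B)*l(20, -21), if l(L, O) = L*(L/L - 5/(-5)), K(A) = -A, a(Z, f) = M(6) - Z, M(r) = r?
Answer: -3080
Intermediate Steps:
a(Z, f) = 6 - Z
B = -69
l(L, O) = 2*L (l(L, O) = L*(1 - 5*(-⅕)) = L*(1 + 1) = L*2 = 2*L)
(K(a(-2, 4)) + B)*l(20, -21) = (-(6 - 1*(-2)) - 69)*(2*20) = (-(6 + 2) - 69)*40 = (-1*8 - 69)*40 = (-8 - 69)*40 = -77*40 = -3080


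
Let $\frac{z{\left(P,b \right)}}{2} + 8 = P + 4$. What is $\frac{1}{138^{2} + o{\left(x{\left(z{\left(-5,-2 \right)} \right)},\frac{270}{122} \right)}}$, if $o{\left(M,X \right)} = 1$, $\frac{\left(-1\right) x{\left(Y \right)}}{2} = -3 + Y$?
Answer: $\frac{1}{19045} \approx 5.2507 \cdot 10^{-5}$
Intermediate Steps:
$z{\left(P,b \right)} = -8 + 2 P$ ($z{\left(P,b \right)} = -16 + 2 \left(P + 4\right) = -16 + 2 \left(4 + P\right) = -16 + \left(8 + 2 P\right) = -8 + 2 P$)
$x{\left(Y \right)} = 6 - 2 Y$ ($x{\left(Y \right)} = - 2 \left(-3 + Y\right) = 6 - 2 Y$)
$\frac{1}{138^{2} + o{\left(x{\left(z{\left(-5,-2 \right)} \right)},\frac{270}{122} \right)}} = \frac{1}{138^{2} + 1} = \frac{1}{19044 + 1} = \frac{1}{19045}$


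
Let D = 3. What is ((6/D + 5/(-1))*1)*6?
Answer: -18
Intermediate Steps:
((6/D + 5/(-1))*1)*6 = ((6/3 + 5/(-1))*1)*6 = ((6*(⅓) + 5*(-1))*1)*6 = ((2 - 5)*1)*6 = -3*1*6 = -3*6 = -18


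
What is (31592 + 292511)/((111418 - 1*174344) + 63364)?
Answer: 324103/438 ≈ 739.96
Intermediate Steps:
(31592 + 292511)/((111418 - 1*174344) + 63364) = 324103/((111418 - 174344) + 63364) = 324103/(-62926 + 63364) = 324103/438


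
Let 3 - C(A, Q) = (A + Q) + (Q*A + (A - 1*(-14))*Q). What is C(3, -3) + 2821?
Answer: 2884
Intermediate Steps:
C(A, Q) = 3 - A - Q - A*Q - Q*(14 + A) (C(A, Q) = 3 - ((A + Q) + (Q*A + (A - 1*(-14))*Q)) = 3 - ((A + Q) + (A*Q + (A + 14)*Q)) = 3 - ((A + Q) + (A*Q + (14 + A)*Q)) = 3 - ((A + Q) + (A*Q + Q*(14 + A))) = 3 - (A + Q + A*Q + Q*(14 + A)) = 3 + (-A - Q - A*Q - Q*(14 + A)) = 3 - A - Q - A*Q - Q*(14 + A))
C(3, -3) + 2821 = (3 - 1*3 - 15*(-3) - 2*3*(-3)) + 2821 = (3 - 3 + 45 + 18) + 2821 = 63 + 2821 = 2884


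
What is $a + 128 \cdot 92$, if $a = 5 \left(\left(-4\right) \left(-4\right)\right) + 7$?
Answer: $11863$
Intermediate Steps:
$a = 87$ ($a = 5 \cdot 16 + 7 = 80 + 7 = 87$)
$a + 128 \cdot 92 = 87 + 128 \cdot 92 = 87 + 11776 = 11863$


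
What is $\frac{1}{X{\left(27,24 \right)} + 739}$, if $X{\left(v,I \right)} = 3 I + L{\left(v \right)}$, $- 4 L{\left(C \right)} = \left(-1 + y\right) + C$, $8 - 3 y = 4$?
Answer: $\frac{6}{4825} \approx 0.0012435$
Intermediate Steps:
$y = \frac{4}{3}$ ($y = \frac{8}{3} - \frac{4}{3} = \frac{4}{3} \approx 1.3333$)
$L{\left(C \right)} = - \frac{1}{12} - \frac{C}{4}$ ($L{\left(C \right)} = - \frac{\left(-1 + \frac{4}{3}\right) + C}{4} = - \frac{\frac{1}{3} + C}{4} = - \frac{1}{12} - \frac{C}{4}$)
$X{\left(v,I \right)} = - \frac{1}{12} + 3 I - \frac{v}{4}$ ($X{\left(v,I \right)} = 3 I - \left(\frac{1}{12} + \frac{v}{4}\right) = - \frac{1}{12} + 3 I - \frac{v}{4}$)
$\frac{1}{X{\left(27,24 \right)} + 739} = \frac{1}{\left(- \frac{1}{12} + 3 \cdot 24 - \frac{27}{4}\right) + 739} = \frac{1}{\left(- \frac{1}{12} + 72 - \frac{27}{4}\right) + 739} = \frac{1}{\frac{391}{6} + 739} = \frac{1}{\frac{4825}{6}} = \frac{6}{4825}$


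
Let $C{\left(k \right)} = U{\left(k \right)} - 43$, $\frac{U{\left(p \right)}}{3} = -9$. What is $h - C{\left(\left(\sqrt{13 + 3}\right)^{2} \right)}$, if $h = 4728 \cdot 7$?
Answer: $33166$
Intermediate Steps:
$U{\left(p \right)} = -27$ ($U{\left(p \right)} = 3 \left(-9\right) = -27$)
$C{\left(k \right)} = -70$ ($C{\left(k \right)} = -27 - 43 = -70$)
$h = 33096$
$h - C{\left(\left(\sqrt{13 + 3}\right)^{2} \right)} = 33096 - -70 = 33096 + 70 = 33166$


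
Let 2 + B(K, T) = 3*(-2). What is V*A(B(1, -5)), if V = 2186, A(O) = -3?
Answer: -6558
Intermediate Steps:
B(K, T) = -8 (B(K, T) = -2 + 3*(-2) = -2 - 6 = -8)
V*A(B(1, -5)) = 2186*(-3) = -6558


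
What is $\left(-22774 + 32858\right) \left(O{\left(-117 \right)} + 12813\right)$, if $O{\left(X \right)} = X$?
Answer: $128026464$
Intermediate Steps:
$\left(-22774 + 32858\right) \left(O{\left(-117 \right)} + 12813\right) = \left(-22774 + 32858\right) \left(-117 + 12813\right) = 10084 \cdot 12696 = 128026464$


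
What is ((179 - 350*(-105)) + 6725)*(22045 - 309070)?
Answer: -12529789350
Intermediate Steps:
((179 - 350*(-105)) + 6725)*(22045 - 309070) = ((179 + 36750) + 6725)*(-287025) = (36929 + 6725)*(-287025) = 43654*(-287025) = -12529789350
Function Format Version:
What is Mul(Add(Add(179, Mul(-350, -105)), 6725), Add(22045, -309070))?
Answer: -12529789350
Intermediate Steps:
Mul(Add(Add(179, Mul(-350, -105)), 6725), Add(22045, -309070)) = Mul(Add(Add(179, 36750), 6725), -287025) = Mul(Add(36929, 6725), -287025) = Mul(43654, -287025) = -12529789350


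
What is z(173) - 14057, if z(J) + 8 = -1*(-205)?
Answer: -13860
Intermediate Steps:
z(J) = 197 (z(J) = -8 - 1*(-205) = -8 + 205 = 197)
z(173) - 14057 = 197 - 14057 = -13860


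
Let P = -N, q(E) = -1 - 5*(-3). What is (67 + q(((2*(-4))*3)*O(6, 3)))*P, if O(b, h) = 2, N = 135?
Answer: -10935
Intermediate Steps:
q(E) = 14 (q(E) = -1 + 15 = 14)
P = -135 (P = -1*135 = -135)
(67 + q(((2*(-4))*3)*O(6, 3)))*P = (67 + 14)*(-135) = 81*(-135) = -10935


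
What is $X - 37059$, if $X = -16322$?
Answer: $-53381$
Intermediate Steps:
$X - 37059 = -16322 - 37059 = -53381$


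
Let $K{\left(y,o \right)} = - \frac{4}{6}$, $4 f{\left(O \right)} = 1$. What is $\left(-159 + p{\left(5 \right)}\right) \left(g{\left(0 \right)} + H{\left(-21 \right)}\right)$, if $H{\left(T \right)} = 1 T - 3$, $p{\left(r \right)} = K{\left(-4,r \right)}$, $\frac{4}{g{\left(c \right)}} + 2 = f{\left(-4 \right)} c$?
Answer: $\frac{12454}{3} \approx 4151.3$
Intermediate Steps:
$f{\left(O \right)} = \frac{1}{4}$ ($f{\left(O \right)} = \frac{1}{4} \cdot 1 = \frac{1}{4}$)
$K{\left(y,o \right)} = - \frac{2}{3}$ ($K{\left(y,o \right)} = \left(-4\right) \frac{1}{6} = - \frac{2}{3}$)
$g{\left(c \right)} = \frac{4}{-2 + \frac{c}{4}}$
$p{\left(r \right)} = - \frac{2}{3}$
$H{\left(T \right)} = -3 + T$ ($H{\left(T \right)} = T - 3 = -3 + T$)
$\left(-159 + p{\left(5 \right)}\right) \left(g{\left(0 \right)} + H{\left(-21 \right)}\right) = \left(-159 - \frac{2}{3}\right) \left(\frac{16}{-8 + 0} - 24\right) = - \frac{479 \left(\frac{16}{-8} - 24\right)}{3} = - \frac{479 \left(16 \left(- \frac{1}{8}\right) - 24\right)}{3} = - \frac{479 \left(-2 - 24\right)}{3} = \left(- \frac{479}{3}\right) \left(-26\right) = \frac{12454}{3}$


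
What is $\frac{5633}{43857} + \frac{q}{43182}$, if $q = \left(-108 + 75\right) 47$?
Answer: $\frac{19469111}{210425886} \approx 0.092522$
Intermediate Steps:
$q = -1551$ ($q = \left(-33\right) 47 = -1551$)
$\frac{5633}{43857} + \frac{q}{43182} = \frac{5633}{43857} - \frac{1551}{43182} = 5633 \cdot \frac{1}{43857} - \frac{517}{14394} = \frac{5633}{43857} - \frac{517}{14394} = \frac{19469111}{210425886}$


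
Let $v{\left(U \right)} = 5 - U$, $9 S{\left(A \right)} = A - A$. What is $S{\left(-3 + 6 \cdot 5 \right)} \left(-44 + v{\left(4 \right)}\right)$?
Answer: $0$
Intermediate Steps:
$S{\left(A \right)} = 0$ ($S{\left(A \right)} = \frac{A - A}{9} = \frac{1}{9} \cdot 0 = 0$)
$S{\left(-3 + 6 \cdot 5 \right)} \left(-44 + v{\left(4 \right)}\right) = 0 \left(-44 + \left(5 - 4\right)\right) = 0 \left(-44 + 1\right) = 0 \left(-43\right) = 0$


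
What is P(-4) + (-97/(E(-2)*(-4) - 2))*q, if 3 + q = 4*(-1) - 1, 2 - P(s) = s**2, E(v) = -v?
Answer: -458/5 ≈ -91.600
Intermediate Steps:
P(s) = 2 - s**2
q = -8 (q = -3 + (4*(-1) - 1) = -3 + (-4 - 1) = -3 - 5 = -8)
P(-4) + (-97/(E(-2)*(-4) - 2))*q = (2 - 1*(-4)**2) - 97/(-1*(-2)*(-4) - 2)*(-8) = (2 - 1*16) - 97/(2*(-4) - 2)*(-8) = (2 - 16) - 97/(-8 - 2)*(-8) = -14 - 97/(-10)*(-8) = -14 - 97*(-1/10)*(-8) = -14 + (97/10)*(-8) = -14 - 388/5 = -458/5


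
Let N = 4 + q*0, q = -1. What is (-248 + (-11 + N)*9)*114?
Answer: -35454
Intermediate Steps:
N = 4 (N = 4 - 1*0 = 4 + 0 = 4)
(-248 + (-11 + N)*9)*114 = (-248 + (-11 + 4)*9)*114 = (-248 - 7*9)*114 = (-248 - 63)*114 = -311*114 = -35454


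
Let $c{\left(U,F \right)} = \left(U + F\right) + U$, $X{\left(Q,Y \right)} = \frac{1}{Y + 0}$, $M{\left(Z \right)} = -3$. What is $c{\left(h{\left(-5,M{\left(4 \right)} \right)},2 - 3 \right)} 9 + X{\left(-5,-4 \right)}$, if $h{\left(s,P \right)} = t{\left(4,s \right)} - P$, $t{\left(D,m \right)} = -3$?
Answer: $- \frac{37}{4} \approx -9.25$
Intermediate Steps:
$X{\left(Q,Y \right)} = \frac{1}{Y}$
$h{\left(s,P \right)} = -3 - P$
$c{\left(U,F \right)} = F + 2 U$ ($c{\left(U,F \right)} = \left(F + U\right) + U = F + 2 U$)
$c{\left(h{\left(-5,M{\left(4 \right)} \right)},2 - 3 \right)} 9 + X{\left(-5,-4 \right)} = \left(\left(2 - 3\right) + 2 \left(-3 - -3\right)\right) 9 + \frac{1}{-4} = \left(-1 + 2 \left(-3 + 3\right)\right) 9 - \frac{1}{4} = \left(-1 + 2 \cdot 0\right) 9 - \frac{1}{4} = \left(-1 + 0\right) 9 - \frac{1}{4} = \left(-1\right) 9 - \frac{1}{4} = -9 - \frac{1}{4} = - \frac{37}{4}$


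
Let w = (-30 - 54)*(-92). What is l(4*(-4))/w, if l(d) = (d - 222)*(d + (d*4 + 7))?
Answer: 1241/552 ≈ 2.2482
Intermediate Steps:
l(d) = (-222 + d)*(7 + 5*d) (l(d) = (-222 + d)*(d + (4*d + 7)) = (-222 + d)*(d + (7 + 4*d)) = (-222 + d)*(7 + 5*d))
w = 7728 (w = -84*(-92) = 7728)
l(4*(-4))/w = (-1554 - 4412*(-4) + 5*(4*(-4))**2)/7728 = (-1554 - 1103*(-16) + 5*(-16)**2)*(1/7728) = (-1554 + 17648 + 5*256)*(1/7728) = (-1554 + 17648 + 1280)*(1/7728) = 17374*(1/7728) = 1241/552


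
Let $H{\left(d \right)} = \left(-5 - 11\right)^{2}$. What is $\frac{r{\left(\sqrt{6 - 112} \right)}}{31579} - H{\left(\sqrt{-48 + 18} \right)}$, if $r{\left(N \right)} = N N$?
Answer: $- \frac{8084330}{31579} \approx -256.0$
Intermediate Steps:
$H{\left(d \right)} = 256$ ($H{\left(d \right)} = \left(-5 - 11\right)^{2} = \left(-16\right)^{2} = 256$)
$r{\left(N \right)} = N^{2}$
$\frac{r{\left(\sqrt{6 - 112} \right)}}{31579} - H{\left(\sqrt{-48 + 18} \right)} = \frac{\left(\sqrt{6 - 112}\right)^{2}}{31579} - 256 = \left(\sqrt{-106}\right)^{2} \cdot \frac{1}{31579} - 256 = \left(i \sqrt{106}\right)^{2} \cdot \frac{1}{31579} - 256 = \left(-106\right) \frac{1}{31579} - 256 = - \frac{106}{31579} - 256 = - \frac{8084330}{31579}$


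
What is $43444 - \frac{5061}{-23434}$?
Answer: $\frac{1018071757}{23434} \approx 43444.0$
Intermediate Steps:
$43444 - \frac{5061}{-23434} = 43444 - 5061 \left(- \frac{1}{23434}\right) = 43444 - - \frac{5061}{23434} = 43444 + \frac{5061}{23434} = \frac{1018071757}{23434}$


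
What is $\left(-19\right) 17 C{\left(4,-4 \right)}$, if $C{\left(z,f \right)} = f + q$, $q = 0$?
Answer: $1292$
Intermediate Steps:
$C{\left(z,f \right)} = f$ ($C{\left(z,f \right)} = f + 0 = f$)
$\left(-19\right) 17 C{\left(4,-4 \right)} = \left(-19\right) 17 \left(-4\right) = \left(-323\right) \left(-4\right) = 1292$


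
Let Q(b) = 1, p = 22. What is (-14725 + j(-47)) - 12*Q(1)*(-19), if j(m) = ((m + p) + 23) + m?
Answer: -14546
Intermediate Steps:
j(m) = 45 + 2*m (j(m) = ((m + 22) + 23) + m = ((22 + m) + 23) + m = (45 + m) + m = 45 + 2*m)
(-14725 + j(-47)) - 12*Q(1)*(-19) = (-14725 + (45 + 2*(-47))) - 12*1*(-19) = (-14725 + (45 - 94)) - 12*(-19) = (-14725 - 49) + 228 = -14774 + 228 = -14546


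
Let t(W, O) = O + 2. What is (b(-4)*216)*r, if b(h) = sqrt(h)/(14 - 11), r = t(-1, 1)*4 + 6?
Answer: 2592*I ≈ 2592.0*I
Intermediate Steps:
t(W, O) = 2 + O
r = 18 (r = (2 + 1)*4 + 6 = 3*4 + 6 = 12 + 6 = 18)
b(h) = sqrt(h)/3
(b(-4)*216)*r = ((sqrt(-4)/3)*216)*18 = (((2*I)/3)*216)*18 = ((2*I/3)*216)*18 = (144*I)*18 = 2592*I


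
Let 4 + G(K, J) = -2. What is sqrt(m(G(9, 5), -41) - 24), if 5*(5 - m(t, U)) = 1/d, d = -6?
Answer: I*sqrt(17070)/30 ≈ 4.3551*I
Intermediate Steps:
G(K, J) = -6 (G(K, J) = -4 - 2 = -6)
m(t, U) = 151/30 (m(t, U) = 5 - 1/5/(-6) = 5 - 1/5*(-1/6) = 5 + 1/30 = 151/30)
sqrt(m(G(9, 5), -41) - 24) = sqrt(151/30 - 24) = sqrt(-569/30) = I*sqrt(17070)/30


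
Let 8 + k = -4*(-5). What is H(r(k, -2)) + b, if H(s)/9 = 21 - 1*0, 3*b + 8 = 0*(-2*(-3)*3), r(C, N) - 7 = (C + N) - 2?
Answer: 559/3 ≈ 186.33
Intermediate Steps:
k = 12 (k = -8 - 4*(-5) = -8 + 20 = 12)
r(C, N) = 5 + C + N (r(C, N) = 7 + ((C + N) - 2) = 7 + (-2 + C + N) = 5 + C + N)
b = -8/3 (b = -8/3 + (0*(-2*(-3)*3))/3 = -8/3 + (0*(6*3))/3 = -8/3 + (0*18)/3 = -8/3 + (⅓)*0 = -8/3 + 0 = -8/3 ≈ -2.6667)
H(s) = 189 (H(s) = 9*(21 - 1*0) = 9*(21 + 0) = 9*21 = 189)
H(r(k, -2)) + b = 189 - 8/3 = 559/3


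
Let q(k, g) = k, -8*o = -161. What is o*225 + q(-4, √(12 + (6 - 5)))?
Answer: 36193/8 ≈ 4524.1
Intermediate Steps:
o = 161/8 (o = -⅛*(-161) = 161/8 ≈ 20.125)
o*225 + q(-4, √(12 + (6 - 5))) = (161/8)*225 - 4 = 36225/8 - 4 = 36193/8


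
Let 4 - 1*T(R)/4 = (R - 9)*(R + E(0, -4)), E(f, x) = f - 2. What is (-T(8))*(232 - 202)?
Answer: -1200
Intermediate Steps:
E(f, x) = -2 + f
T(R) = 16 - 4*(-9 + R)*(-2 + R) (T(R) = 16 - 4*(R - 9)*(R + (-2 + 0)) = 16 - 4*(-9 + R)*(R - 2) = 16 - 4*(-9 + R)*(-2 + R))
(-T(8))*(232 - 202) = (-(-56 - 4*8² + 44*8))*(232 - 202) = -(-56 - 4*64 + 352)*30 = -(-56 - 256 + 352)*30 = -1*40*30 = -40*30 = -1200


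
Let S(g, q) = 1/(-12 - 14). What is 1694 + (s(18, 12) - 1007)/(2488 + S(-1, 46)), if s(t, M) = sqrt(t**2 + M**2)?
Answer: 109553596/64687 + 156*sqrt(13)/64687 ≈ 1693.6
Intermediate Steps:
s(t, M) = sqrt(M**2 + t**2)
S(g, q) = -1/26 (S(g, q) = 1/(-26) = -1/26)
1694 + (s(18, 12) - 1007)/(2488 + S(-1, 46)) = 1694 + (sqrt(12**2 + 18**2) - 1007)/(2488 - 1/26) = 1694 + (sqrt(144 + 324) - 1007)/(64687/26) = 1694 + (sqrt(468) - 1007)*(26/64687) = 1694 + (6*sqrt(13) - 1007)*(26/64687) = 1694 + (-1007 + 6*sqrt(13))*(26/64687) = 1694 + (-26182/64687 + 156*sqrt(13)/64687) = 109553596/64687 + 156*sqrt(13)/64687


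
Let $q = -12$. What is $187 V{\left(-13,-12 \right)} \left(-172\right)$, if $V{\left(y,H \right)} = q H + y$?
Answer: $-4213484$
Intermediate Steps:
$V{\left(y,H \right)} = y - 12 H$ ($V{\left(y,H \right)} = - 12 H + y = y - 12 H$)
$187 V{\left(-13,-12 \right)} \left(-172\right) = 187 \left(-13 - -144\right) \left(-172\right) = 187 \left(-13 + 144\right) \left(-172\right) = 187 \cdot 131 \left(-172\right) = 24497 \left(-172\right) = -4213484$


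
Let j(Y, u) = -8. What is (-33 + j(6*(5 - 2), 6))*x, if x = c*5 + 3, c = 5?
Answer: -1148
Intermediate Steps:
x = 28 (x = 5*5 + 3 = 25 + 3 = 28)
(-33 + j(6*(5 - 2), 6))*x = (-33 - 8)*28 = -41*28 = -1148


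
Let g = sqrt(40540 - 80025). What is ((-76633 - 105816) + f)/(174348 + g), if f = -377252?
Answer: -97582749948/30397264589 + 559701*I*sqrt(39485)/30397264589 ≈ -3.2102 + 0.0036588*I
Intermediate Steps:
g = I*sqrt(39485) (g = sqrt(-39485) = I*sqrt(39485) ≈ 198.71*I)
((-76633 - 105816) + f)/(174348 + g) = ((-76633 - 105816) - 377252)/(174348 + I*sqrt(39485)) = (-182449 - 377252)/(174348 + I*sqrt(39485)) = -559701/(174348 + I*sqrt(39485))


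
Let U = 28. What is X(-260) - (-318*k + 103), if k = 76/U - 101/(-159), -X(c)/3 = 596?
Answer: -5781/7 ≈ -825.86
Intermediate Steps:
X(c) = -1788 (X(c) = -3*596 = -1788)
k = 3728/1113 (k = 76/28 - 101/(-159) = 76*(1/28) - 101*(-1/159) = 19/7 + 101/159 = 3728/1113 ≈ 3.3495)
X(-260) - (-318*k + 103) = -1788 - (-318*3728/1113 + 103) = -1788 - (-7456/7 + 103) = -1788 - 1*(-6735/7) = -1788 + 6735/7 = -5781/7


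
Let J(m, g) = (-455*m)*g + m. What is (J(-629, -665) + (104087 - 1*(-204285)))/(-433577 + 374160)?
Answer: 190011932/59417 ≈ 3197.9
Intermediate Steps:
J(m, g) = m - 455*g*m (J(m, g) = -455*g*m + m = m - 455*g*m)
(J(-629, -665) + (104087 - 1*(-204285)))/(-433577 + 374160) = (-629*(1 - 455*(-665)) + (104087 - 1*(-204285)))/(-433577 + 374160) = (-629*(1 + 302575) + (104087 + 204285))/(-59417) = (-629*302576 + 308372)*(-1/59417) = (-190320304 + 308372)*(-1/59417) = -190011932*(-1/59417) = 190011932/59417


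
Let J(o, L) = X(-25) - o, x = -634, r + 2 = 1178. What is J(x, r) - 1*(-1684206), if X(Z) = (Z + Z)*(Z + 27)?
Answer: 1684740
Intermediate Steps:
r = 1176 (r = -2 + 1178 = 1176)
X(Z) = 2*Z*(27 + Z) (X(Z) = (2*Z)*(27 + Z) = 2*Z*(27 + Z))
J(o, L) = -100 - o (J(o, L) = 2*(-25)*(27 - 25) - o = 2*(-25)*2 - o = -100 - o)
J(x, r) - 1*(-1684206) = (-100 - 1*(-634)) - 1*(-1684206) = (-100 + 634) + 1684206 = 534 + 1684206 = 1684740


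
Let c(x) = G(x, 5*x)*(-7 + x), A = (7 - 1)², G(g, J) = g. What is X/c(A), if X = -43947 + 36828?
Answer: -791/116 ≈ -6.8190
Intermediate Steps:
A = 36 (A = 6² = 36)
c(x) = x*(-7 + x)
X = -7119
X/c(A) = -7119*1/(36*(-7 + 36)) = -7119/(36*29) = -7119/1044 = -7119*1/1044 = -791/116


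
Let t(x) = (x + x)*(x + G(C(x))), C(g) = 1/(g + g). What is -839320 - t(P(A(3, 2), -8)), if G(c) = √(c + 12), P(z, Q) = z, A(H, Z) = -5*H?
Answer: -839770 + √10770 ≈ -8.3967e+5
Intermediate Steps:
C(g) = 1/(2*g)
G(c) = √(12 + c)
t(x) = 2*x*(x + √(12 + 1/(2*x))) (t(x) = (x + x)*(x + √(12 + 1/(2*x))) = (2*x)*(x + √(12 + 1/(2*x))) = 2*x*(x + √(12 + 1/(2*x))))
-839320 - t(P(A(3, 2), -8)) = -839320 - (-5*3)*(2*(-5*3) + √2*√((1 + 24*(-5*3))/((-5*3)))) = -839320 - (-15)*(2*(-15) + √2*√((1 + 24*(-15))/(-15))) = -839320 - (-15)*(-30 + √2*√(-(1 - 360)/15)) = -839320 - (-15)*(-30 + √2*√(-1/15*(-359))) = -839320 - (-15)*(-30 + √2*√(359/15)) = -839320 - (-15)*(-30 + √2*(√5385/15)) = -839320 - (-15)*(-30 + √10770/15) = -839320 - (450 - √10770) = -839320 + (-450 + √10770) = -839770 + √10770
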